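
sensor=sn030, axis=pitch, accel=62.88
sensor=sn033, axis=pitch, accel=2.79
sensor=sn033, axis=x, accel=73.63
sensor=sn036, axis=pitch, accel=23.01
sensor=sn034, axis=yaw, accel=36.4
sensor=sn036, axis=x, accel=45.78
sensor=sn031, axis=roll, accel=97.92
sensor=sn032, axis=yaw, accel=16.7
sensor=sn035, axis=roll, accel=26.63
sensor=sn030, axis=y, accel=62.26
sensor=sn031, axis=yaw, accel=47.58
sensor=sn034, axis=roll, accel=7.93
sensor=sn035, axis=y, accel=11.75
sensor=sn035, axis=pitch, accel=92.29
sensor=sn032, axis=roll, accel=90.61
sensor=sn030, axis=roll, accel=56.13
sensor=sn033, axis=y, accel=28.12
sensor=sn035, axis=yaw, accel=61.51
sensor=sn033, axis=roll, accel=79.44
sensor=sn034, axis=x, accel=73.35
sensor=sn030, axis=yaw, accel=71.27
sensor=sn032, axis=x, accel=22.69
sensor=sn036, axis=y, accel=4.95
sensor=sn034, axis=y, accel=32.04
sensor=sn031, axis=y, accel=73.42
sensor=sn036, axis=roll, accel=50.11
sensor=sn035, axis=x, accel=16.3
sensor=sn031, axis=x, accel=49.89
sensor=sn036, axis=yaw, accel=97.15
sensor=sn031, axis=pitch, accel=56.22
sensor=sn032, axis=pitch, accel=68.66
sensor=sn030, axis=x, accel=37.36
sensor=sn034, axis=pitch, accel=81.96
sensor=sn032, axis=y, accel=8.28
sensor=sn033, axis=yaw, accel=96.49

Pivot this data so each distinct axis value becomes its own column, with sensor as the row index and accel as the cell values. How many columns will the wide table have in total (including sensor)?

1 column for sensor plus 5 distinct axis values → 6 columns.

6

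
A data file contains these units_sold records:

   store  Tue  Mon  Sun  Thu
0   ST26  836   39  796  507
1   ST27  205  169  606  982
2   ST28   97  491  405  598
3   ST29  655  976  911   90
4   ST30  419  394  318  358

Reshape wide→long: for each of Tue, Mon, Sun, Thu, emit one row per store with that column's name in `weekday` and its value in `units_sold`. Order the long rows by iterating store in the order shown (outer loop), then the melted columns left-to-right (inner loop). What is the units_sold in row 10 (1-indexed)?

491

20 rows total (5 × 4). Row 10: index ⌊(10-1)/4⌋ = 2 into store → ST28; (10-1) mod 4 = 1 into the melted columns → Mon.
So row 10 is (ST28, Mon, 491); units_sold = 491.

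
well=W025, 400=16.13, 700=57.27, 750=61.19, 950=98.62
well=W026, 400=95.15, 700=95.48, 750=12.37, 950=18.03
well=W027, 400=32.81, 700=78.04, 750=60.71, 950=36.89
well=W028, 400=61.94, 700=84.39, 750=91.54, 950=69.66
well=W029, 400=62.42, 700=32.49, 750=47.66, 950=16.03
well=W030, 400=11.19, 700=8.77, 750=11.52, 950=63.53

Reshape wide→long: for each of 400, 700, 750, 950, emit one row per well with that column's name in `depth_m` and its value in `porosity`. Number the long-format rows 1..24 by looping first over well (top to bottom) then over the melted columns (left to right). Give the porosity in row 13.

61.94

24 rows total (6 × 4). Row 13: index ⌊(13-1)/4⌋ = 3 into well → W028; (13-1) mod 4 = 0 into the melted columns → 400.
So row 13 is (W028, 400, 61.94); porosity = 61.94.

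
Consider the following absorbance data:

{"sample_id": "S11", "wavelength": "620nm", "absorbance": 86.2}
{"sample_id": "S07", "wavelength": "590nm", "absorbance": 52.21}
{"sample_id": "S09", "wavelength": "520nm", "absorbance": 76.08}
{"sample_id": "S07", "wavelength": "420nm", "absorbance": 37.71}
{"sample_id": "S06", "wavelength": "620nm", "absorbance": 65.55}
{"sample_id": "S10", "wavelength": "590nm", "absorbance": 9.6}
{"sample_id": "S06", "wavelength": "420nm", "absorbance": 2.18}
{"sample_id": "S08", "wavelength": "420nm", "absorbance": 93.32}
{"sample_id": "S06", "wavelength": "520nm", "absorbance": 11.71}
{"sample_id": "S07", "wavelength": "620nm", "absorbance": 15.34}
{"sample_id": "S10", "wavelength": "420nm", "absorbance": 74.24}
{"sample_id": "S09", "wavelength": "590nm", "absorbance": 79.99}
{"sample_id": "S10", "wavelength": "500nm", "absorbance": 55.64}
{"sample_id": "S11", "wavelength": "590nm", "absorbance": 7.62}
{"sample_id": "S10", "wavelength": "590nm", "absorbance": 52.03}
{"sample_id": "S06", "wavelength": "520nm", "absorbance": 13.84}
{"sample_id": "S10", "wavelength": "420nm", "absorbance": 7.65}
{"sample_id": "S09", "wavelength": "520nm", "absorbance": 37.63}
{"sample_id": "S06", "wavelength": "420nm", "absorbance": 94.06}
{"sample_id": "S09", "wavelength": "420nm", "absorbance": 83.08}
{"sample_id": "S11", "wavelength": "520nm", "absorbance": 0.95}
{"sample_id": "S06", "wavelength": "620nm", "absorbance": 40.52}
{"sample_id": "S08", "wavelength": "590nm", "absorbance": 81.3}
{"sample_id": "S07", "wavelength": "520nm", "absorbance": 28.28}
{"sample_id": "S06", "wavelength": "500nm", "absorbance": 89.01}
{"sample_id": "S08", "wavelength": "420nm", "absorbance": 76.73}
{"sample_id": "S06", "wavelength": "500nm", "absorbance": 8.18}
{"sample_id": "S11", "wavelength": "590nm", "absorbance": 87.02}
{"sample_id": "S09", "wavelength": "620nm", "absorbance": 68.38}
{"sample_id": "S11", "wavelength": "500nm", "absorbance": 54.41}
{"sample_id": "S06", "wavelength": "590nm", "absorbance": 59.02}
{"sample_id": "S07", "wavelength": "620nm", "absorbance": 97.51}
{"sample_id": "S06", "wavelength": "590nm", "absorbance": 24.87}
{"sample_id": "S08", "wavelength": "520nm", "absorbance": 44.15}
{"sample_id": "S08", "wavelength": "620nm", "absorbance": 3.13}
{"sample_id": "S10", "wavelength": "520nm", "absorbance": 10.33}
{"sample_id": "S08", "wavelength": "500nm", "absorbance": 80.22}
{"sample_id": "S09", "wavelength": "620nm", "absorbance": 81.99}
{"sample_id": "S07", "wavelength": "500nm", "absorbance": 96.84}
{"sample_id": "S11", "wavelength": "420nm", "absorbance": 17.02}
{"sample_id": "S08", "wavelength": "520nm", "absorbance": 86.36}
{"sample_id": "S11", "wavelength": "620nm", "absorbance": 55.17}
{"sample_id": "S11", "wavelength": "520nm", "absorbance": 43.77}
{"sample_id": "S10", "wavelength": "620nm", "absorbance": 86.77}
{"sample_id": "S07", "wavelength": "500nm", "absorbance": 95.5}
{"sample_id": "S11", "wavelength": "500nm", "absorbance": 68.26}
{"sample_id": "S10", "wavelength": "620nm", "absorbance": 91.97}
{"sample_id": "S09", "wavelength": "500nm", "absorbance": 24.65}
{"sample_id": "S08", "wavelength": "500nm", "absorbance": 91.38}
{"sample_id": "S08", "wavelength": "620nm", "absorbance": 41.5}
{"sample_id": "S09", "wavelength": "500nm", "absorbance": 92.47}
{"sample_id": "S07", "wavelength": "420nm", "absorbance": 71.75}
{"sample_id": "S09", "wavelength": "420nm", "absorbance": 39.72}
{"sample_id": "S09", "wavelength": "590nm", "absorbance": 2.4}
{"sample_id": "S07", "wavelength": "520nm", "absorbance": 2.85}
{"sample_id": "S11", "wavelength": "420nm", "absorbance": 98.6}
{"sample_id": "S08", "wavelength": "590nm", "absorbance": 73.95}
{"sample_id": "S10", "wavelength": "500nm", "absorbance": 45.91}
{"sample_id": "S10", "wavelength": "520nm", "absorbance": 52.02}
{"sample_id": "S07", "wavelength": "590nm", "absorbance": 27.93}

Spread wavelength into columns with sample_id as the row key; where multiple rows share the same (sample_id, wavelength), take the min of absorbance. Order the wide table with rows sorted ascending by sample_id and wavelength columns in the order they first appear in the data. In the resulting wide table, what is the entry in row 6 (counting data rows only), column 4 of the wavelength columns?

17.02

With rows sorted ascending by sample_id, row 6 is sample_id=S11. wavelength columns in first-appearance order: 620nm, 590nm, 520nm, 420nm, 500nm; column 4 is 420nm.
Long rows with sample_id=S11, wavelength=420nm: min(17.02, 98.6) = 17.02.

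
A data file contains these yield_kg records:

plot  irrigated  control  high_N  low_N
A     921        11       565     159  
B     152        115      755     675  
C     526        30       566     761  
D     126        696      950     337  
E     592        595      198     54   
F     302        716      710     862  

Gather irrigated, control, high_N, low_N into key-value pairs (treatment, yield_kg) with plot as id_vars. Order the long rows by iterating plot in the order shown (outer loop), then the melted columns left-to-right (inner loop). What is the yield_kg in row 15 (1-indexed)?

24 rows total (6 × 4). Row 15: index ⌊(15-1)/4⌋ = 3 into plot → D; (15-1) mod 4 = 2 into the melted columns → high_N.
So row 15 is (D, high_N, 950); yield_kg = 950.

950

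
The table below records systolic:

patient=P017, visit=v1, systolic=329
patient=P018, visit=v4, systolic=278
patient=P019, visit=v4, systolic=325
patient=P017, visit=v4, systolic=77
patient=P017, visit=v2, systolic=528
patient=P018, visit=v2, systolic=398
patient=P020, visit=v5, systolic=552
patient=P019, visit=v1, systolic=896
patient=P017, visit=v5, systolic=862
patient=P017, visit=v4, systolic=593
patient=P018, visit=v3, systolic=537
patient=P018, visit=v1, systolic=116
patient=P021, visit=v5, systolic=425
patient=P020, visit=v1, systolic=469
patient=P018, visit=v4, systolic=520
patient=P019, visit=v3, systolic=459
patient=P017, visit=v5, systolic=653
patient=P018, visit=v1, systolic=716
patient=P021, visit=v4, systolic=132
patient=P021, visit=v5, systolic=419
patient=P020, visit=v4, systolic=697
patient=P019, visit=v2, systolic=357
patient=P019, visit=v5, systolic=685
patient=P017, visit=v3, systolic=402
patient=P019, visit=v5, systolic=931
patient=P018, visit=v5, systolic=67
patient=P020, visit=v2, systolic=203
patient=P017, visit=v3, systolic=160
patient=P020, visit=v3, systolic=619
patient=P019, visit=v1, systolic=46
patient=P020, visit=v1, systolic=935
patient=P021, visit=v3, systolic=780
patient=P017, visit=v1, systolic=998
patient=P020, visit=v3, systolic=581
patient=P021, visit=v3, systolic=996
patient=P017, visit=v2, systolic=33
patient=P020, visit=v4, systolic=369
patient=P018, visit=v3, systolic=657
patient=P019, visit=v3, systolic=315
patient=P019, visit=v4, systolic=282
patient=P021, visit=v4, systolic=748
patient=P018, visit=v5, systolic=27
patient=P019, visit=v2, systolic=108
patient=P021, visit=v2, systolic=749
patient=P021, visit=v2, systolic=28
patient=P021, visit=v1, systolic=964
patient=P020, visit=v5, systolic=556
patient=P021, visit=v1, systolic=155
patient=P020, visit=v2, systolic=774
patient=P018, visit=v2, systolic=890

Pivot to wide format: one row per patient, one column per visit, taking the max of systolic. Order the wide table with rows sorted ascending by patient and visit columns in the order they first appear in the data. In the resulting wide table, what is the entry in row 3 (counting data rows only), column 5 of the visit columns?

With rows sorted ascending by patient, row 3 is patient=P019. visit columns in first-appearance order: v1, v4, v2, v5, v3; column 5 is v3.
Long rows with patient=P019, visit=v3: max(459, 315) = 459.

459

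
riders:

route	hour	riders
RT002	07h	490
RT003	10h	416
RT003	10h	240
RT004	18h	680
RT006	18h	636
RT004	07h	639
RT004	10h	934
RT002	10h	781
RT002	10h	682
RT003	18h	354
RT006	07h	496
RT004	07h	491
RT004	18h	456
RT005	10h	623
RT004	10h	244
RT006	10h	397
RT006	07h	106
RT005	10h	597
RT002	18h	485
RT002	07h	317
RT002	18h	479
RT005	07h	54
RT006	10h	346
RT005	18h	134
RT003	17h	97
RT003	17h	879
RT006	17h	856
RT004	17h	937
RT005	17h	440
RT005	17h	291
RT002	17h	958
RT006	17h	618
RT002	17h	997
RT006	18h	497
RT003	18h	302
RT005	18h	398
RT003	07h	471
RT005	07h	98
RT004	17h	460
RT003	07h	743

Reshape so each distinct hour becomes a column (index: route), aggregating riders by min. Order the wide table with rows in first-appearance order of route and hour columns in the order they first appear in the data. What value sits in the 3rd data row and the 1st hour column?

491

With rows in first-appearance order of route, row 3 is route=RT004. hour columns in first-appearance order: 07h, 10h, 18h, 17h; column 1 is 07h.
Long rows with route=RT004, hour=07h: min(639, 491) = 491.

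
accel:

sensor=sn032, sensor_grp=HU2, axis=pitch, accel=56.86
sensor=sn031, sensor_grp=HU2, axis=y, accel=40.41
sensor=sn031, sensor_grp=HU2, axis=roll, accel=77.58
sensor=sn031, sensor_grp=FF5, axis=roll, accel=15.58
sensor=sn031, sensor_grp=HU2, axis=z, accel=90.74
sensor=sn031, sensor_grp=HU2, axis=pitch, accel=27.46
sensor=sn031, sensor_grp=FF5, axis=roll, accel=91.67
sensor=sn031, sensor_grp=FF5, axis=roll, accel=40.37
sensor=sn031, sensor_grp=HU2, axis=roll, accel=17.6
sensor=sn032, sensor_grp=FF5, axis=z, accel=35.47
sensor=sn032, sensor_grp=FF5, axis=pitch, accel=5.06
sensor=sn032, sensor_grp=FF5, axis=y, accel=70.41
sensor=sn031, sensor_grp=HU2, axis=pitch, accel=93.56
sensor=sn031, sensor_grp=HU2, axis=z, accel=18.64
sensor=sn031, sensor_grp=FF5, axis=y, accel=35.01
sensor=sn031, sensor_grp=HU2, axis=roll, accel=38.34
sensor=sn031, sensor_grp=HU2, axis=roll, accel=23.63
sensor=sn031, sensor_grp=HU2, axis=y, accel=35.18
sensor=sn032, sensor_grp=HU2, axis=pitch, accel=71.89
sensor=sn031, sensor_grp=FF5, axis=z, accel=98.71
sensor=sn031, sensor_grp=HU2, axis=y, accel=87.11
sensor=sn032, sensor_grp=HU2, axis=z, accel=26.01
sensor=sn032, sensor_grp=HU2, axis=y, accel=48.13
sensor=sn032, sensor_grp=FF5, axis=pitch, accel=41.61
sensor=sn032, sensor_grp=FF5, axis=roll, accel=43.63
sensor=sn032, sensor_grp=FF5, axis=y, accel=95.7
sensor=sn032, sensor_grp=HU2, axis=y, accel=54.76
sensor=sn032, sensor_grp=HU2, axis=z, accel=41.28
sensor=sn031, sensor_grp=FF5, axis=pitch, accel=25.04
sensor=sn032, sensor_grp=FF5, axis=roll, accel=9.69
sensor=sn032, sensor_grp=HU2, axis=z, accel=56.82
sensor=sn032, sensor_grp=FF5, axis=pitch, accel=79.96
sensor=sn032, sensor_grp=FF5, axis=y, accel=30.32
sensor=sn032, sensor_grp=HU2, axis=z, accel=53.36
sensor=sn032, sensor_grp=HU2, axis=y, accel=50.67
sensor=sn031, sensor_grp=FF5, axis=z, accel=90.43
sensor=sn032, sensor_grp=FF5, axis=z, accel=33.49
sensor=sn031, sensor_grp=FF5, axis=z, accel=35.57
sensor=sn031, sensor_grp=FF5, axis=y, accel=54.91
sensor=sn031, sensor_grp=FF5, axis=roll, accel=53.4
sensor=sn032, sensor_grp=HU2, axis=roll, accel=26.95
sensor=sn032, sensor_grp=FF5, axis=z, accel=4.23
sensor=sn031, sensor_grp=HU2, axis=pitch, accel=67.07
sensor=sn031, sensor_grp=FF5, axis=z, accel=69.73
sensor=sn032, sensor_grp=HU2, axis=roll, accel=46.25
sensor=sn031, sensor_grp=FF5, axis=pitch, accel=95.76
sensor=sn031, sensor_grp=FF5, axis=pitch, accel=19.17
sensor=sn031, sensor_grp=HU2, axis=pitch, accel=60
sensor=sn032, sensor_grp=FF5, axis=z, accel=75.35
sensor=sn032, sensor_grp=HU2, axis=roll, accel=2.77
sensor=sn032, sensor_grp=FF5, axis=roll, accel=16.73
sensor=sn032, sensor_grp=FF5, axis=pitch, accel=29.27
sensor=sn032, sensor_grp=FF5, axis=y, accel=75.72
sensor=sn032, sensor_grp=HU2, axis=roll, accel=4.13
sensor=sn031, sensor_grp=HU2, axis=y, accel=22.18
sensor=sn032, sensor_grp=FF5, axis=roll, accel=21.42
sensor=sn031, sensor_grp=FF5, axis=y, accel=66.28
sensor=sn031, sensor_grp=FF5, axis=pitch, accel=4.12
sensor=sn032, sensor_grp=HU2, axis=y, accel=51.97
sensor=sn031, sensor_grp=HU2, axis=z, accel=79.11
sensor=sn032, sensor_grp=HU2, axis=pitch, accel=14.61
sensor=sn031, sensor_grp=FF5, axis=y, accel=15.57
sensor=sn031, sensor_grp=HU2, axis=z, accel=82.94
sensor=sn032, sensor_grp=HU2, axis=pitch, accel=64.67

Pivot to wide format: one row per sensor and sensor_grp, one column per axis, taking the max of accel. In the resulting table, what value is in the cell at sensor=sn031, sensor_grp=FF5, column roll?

Rows with sensor=sn031, sensor_grp=FF5 and axis=roll: accel values are 15.58, 91.67, 40.37, 53.4.
max(15.58, 91.67, 40.37, 53.4) = 91.67.

91.67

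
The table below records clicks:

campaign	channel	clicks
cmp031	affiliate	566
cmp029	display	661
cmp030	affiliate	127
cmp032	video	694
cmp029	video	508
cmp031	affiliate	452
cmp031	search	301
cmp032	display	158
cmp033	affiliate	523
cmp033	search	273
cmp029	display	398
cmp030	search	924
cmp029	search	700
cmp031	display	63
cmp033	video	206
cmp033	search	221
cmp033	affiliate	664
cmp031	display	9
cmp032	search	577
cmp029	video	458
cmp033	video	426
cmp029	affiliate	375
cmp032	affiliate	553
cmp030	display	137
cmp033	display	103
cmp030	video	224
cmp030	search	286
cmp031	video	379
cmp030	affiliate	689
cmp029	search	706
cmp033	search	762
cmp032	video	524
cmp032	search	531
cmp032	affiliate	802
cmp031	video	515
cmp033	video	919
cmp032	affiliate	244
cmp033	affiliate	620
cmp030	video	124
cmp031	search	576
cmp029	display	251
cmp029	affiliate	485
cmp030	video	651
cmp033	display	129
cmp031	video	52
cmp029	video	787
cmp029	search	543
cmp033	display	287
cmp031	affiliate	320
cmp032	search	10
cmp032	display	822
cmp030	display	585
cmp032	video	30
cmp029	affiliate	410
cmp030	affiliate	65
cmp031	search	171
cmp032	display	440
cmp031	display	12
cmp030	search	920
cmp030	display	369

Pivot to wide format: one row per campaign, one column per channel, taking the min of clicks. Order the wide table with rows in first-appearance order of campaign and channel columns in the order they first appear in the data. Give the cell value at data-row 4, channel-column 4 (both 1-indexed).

With rows in first-appearance order of campaign, row 4 is campaign=cmp032. channel columns in first-appearance order: affiliate, display, video, search; column 4 is search.
Long rows with campaign=cmp032, channel=search: min(577, 531, 10) = 10.

10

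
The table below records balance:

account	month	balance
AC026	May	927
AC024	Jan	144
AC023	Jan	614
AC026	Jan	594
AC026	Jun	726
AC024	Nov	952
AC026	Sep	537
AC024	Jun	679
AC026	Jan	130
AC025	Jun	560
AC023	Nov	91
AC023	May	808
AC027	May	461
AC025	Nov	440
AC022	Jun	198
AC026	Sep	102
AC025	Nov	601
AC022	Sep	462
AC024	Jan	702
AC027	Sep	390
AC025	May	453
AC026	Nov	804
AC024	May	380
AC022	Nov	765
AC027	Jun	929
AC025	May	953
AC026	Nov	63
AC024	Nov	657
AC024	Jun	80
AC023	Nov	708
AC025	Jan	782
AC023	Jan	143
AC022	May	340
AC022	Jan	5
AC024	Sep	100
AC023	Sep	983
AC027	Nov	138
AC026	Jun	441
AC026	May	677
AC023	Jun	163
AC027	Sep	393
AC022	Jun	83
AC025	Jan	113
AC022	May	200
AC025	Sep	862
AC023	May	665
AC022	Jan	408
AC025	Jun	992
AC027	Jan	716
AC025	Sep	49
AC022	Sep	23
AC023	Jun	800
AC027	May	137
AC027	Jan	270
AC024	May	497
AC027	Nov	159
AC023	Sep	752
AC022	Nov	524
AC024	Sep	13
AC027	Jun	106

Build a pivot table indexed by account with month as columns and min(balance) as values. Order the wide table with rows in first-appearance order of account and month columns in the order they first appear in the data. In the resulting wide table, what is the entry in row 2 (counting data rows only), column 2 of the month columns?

144

With rows in first-appearance order of account, row 2 is account=AC024. month columns in first-appearance order: May, Jan, Jun, Nov, Sep; column 2 is Jan.
Long rows with account=AC024, month=Jan: min(144, 702) = 144.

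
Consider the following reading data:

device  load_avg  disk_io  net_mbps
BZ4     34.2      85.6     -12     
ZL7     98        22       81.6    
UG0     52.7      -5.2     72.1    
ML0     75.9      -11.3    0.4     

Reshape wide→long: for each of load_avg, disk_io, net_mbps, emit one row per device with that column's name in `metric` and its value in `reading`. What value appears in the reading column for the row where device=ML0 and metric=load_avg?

Unpivoting turns each (device, wide-column) pair into one long row.
The wide cell at row ML0, column load_avg holds 75.9, so the long row (ML0, load_avg) has reading=75.9.

75.9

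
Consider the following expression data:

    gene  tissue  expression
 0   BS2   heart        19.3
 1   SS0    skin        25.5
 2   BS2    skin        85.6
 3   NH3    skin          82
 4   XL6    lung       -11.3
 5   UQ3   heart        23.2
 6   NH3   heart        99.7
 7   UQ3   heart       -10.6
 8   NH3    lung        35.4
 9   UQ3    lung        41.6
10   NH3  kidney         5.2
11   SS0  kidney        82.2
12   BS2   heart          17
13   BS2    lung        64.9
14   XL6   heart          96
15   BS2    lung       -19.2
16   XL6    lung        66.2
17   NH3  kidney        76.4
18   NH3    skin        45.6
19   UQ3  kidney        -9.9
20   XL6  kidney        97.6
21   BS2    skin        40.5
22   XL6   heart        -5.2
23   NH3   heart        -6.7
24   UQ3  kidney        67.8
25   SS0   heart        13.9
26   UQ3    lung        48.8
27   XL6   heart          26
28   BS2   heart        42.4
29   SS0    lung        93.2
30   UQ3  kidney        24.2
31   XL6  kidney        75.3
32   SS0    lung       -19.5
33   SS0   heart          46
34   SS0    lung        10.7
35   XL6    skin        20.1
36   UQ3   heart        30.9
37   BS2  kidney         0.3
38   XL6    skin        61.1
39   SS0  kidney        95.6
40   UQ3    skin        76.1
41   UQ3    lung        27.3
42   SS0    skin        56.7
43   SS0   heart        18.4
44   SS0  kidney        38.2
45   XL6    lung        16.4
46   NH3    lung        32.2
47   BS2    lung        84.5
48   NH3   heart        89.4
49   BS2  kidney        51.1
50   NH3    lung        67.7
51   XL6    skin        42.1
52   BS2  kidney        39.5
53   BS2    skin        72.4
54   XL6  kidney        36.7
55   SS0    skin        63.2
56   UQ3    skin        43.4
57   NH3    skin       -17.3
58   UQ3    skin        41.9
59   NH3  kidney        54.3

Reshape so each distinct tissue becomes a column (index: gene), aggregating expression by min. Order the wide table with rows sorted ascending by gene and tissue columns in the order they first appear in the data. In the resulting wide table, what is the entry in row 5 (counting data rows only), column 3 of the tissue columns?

-11.3

With rows sorted ascending by gene, row 5 is gene=XL6. tissue columns in first-appearance order: heart, skin, lung, kidney; column 3 is lung.
Long rows with gene=XL6, tissue=lung: min(-11.3, 66.2, 16.4) = -11.3.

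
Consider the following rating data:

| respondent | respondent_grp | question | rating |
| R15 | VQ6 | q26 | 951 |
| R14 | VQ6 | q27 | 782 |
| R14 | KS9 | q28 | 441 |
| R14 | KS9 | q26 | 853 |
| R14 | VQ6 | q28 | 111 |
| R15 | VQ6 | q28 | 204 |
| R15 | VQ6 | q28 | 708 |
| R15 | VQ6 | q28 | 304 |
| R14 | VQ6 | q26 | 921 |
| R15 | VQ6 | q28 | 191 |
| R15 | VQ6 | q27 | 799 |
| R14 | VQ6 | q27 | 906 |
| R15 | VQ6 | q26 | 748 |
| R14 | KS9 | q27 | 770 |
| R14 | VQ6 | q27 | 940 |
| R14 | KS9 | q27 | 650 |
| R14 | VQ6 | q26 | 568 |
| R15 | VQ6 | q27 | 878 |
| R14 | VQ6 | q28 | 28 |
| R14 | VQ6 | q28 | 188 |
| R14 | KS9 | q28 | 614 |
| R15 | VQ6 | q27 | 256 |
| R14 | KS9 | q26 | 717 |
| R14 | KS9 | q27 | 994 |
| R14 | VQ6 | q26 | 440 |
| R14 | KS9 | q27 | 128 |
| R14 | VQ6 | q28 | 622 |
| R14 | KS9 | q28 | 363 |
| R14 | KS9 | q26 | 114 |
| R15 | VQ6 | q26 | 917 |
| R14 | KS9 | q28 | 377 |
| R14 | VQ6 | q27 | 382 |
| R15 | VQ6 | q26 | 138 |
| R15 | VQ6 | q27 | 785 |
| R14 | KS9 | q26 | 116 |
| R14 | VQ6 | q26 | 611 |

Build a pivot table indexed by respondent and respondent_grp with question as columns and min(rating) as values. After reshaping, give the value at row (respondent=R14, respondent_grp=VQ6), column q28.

28

Rows with respondent=R14, respondent_grp=VQ6 and question=q28: rating values are 111, 28, 188, 622.
min(111, 28, 188, 622) = 28.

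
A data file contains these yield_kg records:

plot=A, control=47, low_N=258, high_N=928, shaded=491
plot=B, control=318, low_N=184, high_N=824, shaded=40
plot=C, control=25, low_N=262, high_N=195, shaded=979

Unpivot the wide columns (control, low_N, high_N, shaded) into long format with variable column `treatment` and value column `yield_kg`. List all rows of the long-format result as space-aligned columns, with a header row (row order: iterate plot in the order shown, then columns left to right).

plot  treatment  yield_kg
A     control    47      
A     low_N      258     
A     high_N     928     
A     shaded     491     
B     control    318     
B     low_N      184     
B     high_N     824     
B     shaded     40      
C     control    25      
C     low_N      262     
C     high_N     195     
C     shaded     979     

Each (plot, column) pair becomes one row: 3 × 4 = 12 rows.
For example, (A, control) → yield_kg=47.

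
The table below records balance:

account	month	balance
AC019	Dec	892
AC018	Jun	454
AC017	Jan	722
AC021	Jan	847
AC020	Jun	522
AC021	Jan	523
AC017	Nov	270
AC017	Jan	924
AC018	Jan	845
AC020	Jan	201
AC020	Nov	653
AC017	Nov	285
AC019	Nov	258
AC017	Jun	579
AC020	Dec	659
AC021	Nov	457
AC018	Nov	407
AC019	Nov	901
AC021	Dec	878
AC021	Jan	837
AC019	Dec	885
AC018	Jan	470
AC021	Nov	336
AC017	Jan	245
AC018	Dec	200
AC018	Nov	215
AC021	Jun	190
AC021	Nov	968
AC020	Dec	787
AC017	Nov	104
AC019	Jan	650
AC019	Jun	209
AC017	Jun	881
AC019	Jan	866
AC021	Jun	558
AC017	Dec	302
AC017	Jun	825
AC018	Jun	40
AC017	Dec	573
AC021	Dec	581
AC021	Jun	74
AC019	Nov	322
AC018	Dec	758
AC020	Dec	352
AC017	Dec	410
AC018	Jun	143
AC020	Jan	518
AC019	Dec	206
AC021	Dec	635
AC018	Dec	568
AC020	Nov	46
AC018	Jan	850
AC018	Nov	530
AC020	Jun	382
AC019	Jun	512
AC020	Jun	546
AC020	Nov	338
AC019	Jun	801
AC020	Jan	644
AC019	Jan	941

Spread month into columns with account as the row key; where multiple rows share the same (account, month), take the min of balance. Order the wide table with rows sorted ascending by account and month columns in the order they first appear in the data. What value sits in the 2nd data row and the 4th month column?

With rows sorted ascending by account, row 2 is account=AC018. month columns in first-appearance order: Dec, Jun, Jan, Nov; column 4 is Nov.
Long rows with account=AC018, month=Nov: min(407, 215, 530) = 215.

215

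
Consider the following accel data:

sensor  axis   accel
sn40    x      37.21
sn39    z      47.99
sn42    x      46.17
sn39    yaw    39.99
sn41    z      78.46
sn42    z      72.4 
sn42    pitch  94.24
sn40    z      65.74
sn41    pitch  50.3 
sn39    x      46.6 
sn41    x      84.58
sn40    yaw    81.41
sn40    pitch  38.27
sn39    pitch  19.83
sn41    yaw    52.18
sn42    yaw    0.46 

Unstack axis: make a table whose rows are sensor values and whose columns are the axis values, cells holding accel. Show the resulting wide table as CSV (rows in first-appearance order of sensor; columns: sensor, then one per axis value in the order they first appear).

sensor,x,z,yaw,pitch
sn40,37.21,65.74,81.41,38.27
sn39,46.6,47.99,39.99,19.83
sn42,46.17,72.4,0.46,94.24
sn41,84.58,78.46,52.18,50.3

Columns: sensor plus the 4 distinct axis values (x, z, yaw, pitch).
For example, row sn40 column x takes accel=37.21 from the long row (sn40, x).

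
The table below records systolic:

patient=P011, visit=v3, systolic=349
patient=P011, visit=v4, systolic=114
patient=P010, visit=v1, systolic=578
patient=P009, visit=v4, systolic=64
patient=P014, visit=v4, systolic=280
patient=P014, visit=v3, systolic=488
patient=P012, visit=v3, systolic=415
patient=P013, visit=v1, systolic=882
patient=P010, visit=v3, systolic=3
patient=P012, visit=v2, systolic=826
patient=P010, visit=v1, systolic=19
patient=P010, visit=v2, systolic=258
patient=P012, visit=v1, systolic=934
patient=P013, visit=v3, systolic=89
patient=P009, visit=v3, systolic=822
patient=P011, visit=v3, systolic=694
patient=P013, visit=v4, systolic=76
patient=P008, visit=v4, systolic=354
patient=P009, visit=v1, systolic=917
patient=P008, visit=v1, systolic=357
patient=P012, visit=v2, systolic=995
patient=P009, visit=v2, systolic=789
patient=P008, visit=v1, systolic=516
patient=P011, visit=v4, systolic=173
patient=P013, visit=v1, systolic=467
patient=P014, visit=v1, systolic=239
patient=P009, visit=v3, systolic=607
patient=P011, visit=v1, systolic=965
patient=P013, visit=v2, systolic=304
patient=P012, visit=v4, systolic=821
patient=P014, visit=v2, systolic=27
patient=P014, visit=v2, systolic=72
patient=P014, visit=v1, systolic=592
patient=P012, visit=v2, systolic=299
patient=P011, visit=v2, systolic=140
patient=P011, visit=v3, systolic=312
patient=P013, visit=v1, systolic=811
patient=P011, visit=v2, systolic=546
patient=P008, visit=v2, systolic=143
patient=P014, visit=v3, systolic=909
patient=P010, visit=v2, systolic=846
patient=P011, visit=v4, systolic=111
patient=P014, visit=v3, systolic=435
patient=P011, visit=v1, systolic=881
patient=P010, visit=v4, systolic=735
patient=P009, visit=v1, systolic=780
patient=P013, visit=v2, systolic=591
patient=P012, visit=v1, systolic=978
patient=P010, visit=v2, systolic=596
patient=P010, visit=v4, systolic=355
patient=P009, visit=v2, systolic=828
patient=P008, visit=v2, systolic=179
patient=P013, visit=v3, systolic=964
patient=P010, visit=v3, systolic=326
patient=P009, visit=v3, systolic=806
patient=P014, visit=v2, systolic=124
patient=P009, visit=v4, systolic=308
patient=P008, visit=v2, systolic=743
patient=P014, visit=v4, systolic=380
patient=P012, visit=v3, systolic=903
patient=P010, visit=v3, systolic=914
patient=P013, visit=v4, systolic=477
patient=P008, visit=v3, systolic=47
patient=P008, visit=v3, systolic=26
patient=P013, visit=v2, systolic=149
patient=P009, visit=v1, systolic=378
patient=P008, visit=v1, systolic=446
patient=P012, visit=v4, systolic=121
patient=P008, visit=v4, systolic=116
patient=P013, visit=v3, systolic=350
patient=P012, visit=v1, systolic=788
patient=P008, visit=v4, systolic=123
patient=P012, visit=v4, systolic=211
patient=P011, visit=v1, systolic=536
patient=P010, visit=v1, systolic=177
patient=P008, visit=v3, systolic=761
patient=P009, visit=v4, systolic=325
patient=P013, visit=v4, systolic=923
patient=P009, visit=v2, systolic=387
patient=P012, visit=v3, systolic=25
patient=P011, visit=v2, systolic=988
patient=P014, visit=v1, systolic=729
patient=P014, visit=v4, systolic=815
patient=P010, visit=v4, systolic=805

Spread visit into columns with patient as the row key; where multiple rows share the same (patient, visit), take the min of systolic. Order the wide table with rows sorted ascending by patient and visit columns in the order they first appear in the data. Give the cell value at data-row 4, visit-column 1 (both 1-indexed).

312

With rows sorted ascending by patient, row 4 is patient=P011. visit columns in first-appearance order: v3, v4, v1, v2; column 1 is v3.
Long rows with patient=P011, visit=v3: min(349, 694, 312) = 312.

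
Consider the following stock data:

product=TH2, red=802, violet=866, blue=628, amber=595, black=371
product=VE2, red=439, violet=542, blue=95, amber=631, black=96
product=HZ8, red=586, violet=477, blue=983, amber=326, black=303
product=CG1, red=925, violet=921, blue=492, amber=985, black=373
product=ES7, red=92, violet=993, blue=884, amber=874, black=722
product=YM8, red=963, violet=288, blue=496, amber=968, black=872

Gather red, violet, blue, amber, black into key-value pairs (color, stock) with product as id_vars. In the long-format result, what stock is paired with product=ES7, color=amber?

Unpivoting turns each (product, wide-column) pair into one long row.
The wide cell at row ES7, column amber holds 874, so the long row (ES7, amber) has stock=874.

874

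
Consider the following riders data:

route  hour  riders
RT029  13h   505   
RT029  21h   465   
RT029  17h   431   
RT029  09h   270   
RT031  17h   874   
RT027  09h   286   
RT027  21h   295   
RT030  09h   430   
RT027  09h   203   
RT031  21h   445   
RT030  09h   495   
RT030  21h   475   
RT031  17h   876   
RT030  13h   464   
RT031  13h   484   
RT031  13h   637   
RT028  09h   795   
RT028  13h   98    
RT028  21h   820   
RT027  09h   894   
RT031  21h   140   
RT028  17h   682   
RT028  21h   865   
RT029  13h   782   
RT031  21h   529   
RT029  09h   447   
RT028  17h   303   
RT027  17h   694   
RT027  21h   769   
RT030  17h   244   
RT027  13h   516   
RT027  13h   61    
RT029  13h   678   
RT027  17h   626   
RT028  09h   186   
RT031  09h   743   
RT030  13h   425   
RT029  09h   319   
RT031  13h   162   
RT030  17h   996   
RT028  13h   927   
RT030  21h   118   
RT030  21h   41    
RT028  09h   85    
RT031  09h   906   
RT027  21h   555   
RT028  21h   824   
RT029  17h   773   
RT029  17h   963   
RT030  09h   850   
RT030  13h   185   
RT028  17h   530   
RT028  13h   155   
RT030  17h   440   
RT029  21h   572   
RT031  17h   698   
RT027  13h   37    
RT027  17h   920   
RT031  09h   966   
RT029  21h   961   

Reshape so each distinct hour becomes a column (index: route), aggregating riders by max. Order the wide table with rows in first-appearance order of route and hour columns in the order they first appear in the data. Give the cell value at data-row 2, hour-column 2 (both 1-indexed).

529

With rows in first-appearance order of route, row 2 is route=RT031. hour columns in first-appearance order: 13h, 21h, 17h, 09h; column 2 is 21h.
Long rows with route=RT031, hour=21h: max(445, 140, 529) = 529.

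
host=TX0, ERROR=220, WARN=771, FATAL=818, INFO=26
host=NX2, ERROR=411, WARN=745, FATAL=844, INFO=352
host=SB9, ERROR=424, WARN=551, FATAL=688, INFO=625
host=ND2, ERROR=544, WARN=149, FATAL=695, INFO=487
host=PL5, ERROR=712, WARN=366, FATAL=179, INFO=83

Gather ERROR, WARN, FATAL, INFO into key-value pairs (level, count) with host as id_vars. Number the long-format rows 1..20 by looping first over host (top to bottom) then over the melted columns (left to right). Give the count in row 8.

20 rows total (5 × 4). Row 8: index ⌊(8-1)/4⌋ = 1 into host → NX2; (8-1) mod 4 = 3 into the melted columns → INFO.
So row 8 is (NX2, INFO, 352); count = 352.

352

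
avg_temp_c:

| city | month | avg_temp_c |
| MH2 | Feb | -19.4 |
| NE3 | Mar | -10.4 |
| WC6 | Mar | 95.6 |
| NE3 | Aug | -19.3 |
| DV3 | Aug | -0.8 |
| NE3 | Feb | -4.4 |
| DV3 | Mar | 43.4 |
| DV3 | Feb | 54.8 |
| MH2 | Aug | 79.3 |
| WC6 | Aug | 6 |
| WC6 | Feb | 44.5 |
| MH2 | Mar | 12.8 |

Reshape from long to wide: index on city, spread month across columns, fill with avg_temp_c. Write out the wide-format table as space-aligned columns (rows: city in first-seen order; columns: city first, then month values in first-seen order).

city  Feb    Mar    Aug  
MH2   -19.4  12.8   79.3 
NE3   -4.4   -10.4  -19.3
WC6   44.5   95.6   6    
DV3   54.8   43.4   -0.8 

Columns: city plus the 3 distinct month values (Feb, Mar, Aug).
For example, row MH2 column Feb takes avg_temp_c=-19.4 from the long row (MH2, Feb).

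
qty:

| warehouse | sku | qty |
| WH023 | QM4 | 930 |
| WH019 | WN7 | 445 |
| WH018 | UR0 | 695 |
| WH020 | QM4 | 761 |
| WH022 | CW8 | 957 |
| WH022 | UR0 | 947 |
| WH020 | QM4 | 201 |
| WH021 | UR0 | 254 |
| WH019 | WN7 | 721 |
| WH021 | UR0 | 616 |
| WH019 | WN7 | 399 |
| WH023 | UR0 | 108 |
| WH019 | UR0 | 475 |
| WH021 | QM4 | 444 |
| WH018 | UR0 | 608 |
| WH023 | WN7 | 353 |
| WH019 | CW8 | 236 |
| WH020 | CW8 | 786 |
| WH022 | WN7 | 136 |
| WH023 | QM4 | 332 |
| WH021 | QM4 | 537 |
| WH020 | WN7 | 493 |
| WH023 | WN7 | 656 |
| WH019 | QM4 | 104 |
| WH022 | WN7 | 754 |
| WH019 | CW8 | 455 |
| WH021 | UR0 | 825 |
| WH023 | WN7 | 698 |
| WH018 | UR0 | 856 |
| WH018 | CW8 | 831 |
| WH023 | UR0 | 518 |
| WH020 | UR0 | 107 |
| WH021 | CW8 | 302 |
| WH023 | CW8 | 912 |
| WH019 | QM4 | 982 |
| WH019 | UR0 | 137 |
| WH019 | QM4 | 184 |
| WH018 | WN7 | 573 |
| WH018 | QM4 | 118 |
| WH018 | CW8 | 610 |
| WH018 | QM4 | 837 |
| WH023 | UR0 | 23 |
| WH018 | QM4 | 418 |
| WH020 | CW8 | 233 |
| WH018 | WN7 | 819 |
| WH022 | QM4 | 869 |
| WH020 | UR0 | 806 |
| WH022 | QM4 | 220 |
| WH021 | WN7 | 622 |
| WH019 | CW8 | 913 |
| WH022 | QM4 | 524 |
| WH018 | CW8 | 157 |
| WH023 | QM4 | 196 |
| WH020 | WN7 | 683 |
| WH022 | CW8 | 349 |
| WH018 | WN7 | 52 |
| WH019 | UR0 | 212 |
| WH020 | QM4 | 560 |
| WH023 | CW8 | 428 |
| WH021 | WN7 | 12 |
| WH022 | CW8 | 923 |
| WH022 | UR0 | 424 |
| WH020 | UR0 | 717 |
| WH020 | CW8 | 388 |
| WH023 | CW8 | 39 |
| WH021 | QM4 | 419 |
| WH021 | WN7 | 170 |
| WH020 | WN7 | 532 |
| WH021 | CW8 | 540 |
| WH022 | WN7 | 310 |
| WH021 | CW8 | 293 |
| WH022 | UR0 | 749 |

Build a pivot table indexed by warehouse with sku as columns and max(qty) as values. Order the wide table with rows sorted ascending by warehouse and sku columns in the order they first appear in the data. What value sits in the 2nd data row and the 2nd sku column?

721

With rows sorted ascending by warehouse, row 2 is warehouse=WH019. sku columns in first-appearance order: QM4, WN7, UR0, CW8; column 2 is WN7.
Long rows with warehouse=WH019, sku=WN7: max(445, 721, 399) = 721.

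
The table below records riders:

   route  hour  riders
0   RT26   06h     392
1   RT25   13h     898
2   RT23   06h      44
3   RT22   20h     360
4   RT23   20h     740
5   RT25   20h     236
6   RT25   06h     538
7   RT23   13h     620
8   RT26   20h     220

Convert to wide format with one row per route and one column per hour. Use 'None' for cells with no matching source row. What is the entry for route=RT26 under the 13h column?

No long-format row has route=RT26 and hour=13h, so the cell is None.

None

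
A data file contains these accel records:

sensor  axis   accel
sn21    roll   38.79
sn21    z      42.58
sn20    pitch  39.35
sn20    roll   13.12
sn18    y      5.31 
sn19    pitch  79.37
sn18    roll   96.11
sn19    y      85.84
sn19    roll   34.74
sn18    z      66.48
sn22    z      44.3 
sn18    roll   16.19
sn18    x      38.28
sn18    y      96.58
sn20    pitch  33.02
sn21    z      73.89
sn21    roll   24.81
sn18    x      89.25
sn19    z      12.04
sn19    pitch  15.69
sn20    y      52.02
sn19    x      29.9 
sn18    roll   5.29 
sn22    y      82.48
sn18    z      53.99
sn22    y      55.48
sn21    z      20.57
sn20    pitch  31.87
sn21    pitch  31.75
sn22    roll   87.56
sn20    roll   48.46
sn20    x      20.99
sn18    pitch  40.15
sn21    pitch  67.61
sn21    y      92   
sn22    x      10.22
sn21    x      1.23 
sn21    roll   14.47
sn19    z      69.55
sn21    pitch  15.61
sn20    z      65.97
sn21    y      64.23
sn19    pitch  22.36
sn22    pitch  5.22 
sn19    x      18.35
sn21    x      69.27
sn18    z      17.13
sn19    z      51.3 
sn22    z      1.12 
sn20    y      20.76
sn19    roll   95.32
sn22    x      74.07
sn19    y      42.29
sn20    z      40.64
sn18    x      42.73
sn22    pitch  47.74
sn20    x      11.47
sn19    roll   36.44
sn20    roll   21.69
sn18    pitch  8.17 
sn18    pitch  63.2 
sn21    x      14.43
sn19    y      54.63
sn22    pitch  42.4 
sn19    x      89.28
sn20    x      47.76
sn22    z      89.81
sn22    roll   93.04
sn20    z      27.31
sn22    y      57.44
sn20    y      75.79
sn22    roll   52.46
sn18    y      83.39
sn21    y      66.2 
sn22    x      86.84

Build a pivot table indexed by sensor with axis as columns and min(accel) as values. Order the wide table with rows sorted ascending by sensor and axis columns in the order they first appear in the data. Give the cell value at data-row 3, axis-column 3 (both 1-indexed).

31.87

With rows sorted ascending by sensor, row 3 is sensor=sn20. axis columns in first-appearance order: roll, z, pitch, y, x; column 3 is pitch.
Long rows with sensor=sn20, axis=pitch: min(39.35, 33.02, 31.87) = 31.87.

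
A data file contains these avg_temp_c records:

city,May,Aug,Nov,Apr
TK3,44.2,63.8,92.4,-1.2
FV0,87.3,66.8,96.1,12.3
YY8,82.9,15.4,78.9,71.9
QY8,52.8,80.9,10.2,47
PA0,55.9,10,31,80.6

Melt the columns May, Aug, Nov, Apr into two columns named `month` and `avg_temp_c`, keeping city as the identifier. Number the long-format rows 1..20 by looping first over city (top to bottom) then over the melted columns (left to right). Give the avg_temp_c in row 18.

10

20 rows total (5 × 4). Row 18: index ⌊(18-1)/4⌋ = 4 into city → PA0; (18-1) mod 4 = 1 into the melted columns → Aug.
So row 18 is (PA0, Aug, 10); avg_temp_c = 10.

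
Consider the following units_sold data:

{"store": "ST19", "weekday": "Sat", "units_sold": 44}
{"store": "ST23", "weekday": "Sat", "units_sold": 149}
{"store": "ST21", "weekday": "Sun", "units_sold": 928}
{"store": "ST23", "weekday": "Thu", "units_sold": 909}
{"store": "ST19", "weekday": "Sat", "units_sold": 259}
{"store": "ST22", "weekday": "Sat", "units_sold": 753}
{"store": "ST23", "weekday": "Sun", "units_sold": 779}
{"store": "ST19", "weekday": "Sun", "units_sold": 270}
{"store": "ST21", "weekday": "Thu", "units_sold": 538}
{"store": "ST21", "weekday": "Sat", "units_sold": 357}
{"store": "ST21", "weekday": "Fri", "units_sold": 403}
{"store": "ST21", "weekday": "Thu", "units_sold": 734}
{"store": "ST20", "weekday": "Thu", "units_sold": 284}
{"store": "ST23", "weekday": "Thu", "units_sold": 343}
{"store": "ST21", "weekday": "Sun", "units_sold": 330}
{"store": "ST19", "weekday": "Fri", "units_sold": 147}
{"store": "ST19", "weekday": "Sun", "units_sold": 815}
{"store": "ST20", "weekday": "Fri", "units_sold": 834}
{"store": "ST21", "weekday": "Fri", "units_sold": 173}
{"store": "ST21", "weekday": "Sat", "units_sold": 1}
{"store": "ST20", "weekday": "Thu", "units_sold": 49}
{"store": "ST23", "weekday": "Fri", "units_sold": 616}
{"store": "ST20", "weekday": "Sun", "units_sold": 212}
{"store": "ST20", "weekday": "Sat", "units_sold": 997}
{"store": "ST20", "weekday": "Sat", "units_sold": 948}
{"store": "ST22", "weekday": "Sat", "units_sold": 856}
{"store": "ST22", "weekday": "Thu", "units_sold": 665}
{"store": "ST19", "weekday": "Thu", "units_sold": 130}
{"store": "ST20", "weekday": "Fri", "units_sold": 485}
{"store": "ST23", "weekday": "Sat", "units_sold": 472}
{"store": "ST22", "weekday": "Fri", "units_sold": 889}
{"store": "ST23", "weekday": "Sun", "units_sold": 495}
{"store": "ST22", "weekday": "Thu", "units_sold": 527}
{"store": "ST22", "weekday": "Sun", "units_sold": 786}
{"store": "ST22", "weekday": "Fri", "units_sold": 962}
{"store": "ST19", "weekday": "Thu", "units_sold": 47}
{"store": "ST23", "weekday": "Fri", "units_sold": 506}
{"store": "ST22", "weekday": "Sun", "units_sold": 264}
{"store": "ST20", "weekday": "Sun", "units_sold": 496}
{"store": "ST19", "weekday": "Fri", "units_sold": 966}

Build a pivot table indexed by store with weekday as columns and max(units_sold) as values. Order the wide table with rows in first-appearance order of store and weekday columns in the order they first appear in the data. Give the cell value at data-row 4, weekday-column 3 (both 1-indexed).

With rows in first-appearance order of store, row 4 is store=ST22. weekday columns in first-appearance order: Sat, Sun, Thu, Fri; column 3 is Thu.
Long rows with store=ST22, weekday=Thu: max(665, 527) = 665.

665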